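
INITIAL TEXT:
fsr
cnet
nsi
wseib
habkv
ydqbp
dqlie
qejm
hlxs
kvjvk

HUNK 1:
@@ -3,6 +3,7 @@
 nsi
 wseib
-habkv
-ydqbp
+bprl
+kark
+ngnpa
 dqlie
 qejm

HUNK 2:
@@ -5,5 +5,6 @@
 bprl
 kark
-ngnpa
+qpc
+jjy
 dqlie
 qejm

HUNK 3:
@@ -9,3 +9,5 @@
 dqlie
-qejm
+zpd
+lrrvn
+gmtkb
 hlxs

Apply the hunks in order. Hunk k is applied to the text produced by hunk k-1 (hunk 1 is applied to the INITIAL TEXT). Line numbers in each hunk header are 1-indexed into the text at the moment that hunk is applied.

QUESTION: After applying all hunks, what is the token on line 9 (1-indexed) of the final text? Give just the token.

Hunk 1: at line 3 remove [habkv,ydqbp] add [bprl,kark,ngnpa] -> 11 lines: fsr cnet nsi wseib bprl kark ngnpa dqlie qejm hlxs kvjvk
Hunk 2: at line 5 remove [ngnpa] add [qpc,jjy] -> 12 lines: fsr cnet nsi wseib bprl kark qpc jjy dqlie qejm hlxs kvjvk
Hunk 3: at line 9 remove [qejm] add [zpd,lrrvn,gmtkb] -> 14 lines: fsr cnet nsi wseib bprl kark qpc jjy dqlie zpd lrrvn gmtkb hlxs kvjvk
Final line 9: dqlie

Answer: dqlie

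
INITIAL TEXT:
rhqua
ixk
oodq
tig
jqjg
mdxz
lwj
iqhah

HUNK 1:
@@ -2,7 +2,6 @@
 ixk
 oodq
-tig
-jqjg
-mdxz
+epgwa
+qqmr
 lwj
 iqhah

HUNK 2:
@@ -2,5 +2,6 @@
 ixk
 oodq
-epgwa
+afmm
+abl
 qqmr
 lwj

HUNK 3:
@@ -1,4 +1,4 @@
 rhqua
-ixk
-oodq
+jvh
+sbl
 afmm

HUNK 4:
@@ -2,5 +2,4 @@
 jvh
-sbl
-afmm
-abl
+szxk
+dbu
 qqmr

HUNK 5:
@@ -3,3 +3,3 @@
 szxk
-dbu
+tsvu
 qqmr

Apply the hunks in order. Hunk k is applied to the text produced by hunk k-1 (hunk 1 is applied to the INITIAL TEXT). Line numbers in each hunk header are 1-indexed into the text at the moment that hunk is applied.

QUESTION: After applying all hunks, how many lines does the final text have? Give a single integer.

Answer: 7

Derivation:
Hunk 1: at line 2 remove [tig,jqjg,mdxz] add [epgwa,qqmr] -> 7 lines: rhqua ixk oodq epgwa qqmr lwj iqhah
Hunk 2: at line 2 remove [epgwa] add [afmm,abl] -> 8 lines: rhqua ixk oodq afmm abl qqmr lwj iqhah
Hunk 3: at line 1 remove [ixk,oodq] add [jvh,sbl] -> 8 lines: rhqua jvh sbl afmm abl qqmr lwj iqhah
Hunk 4: at line 2 remove [sbl,afmm,abl] add [szxk,dbu] -> 7 lines: rhqua jvh szxk dbu qqmr lwj iqhah
Hunk 5: at line 3 remove [dbu] add [tsvu] -> 7 lines: rhqua jvh szxk tsvu qqmr lwj iqhah
Final line count: 7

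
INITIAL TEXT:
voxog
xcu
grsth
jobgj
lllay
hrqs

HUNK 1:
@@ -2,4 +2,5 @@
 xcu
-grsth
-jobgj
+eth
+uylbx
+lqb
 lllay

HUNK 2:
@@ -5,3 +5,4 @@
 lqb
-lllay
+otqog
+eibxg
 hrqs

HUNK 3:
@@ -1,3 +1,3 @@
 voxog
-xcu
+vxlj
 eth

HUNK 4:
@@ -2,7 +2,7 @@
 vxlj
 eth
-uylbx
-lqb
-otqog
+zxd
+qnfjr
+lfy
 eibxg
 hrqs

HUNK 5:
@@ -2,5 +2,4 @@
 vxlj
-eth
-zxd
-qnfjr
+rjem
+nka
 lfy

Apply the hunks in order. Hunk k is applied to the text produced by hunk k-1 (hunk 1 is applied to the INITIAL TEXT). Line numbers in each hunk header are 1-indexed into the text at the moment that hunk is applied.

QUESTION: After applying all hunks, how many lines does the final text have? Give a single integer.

Hunk 1: at line 2 remove [grsth,jobgj] add [eth,uylbx,lqb] -> 7 lines: voxog xcu eth uylbx lqb lllay hrqs
Hunk 2: at line 5 remove [lllay] add [otqog,eibxg] -> 8 lines: voxog xcu eth uylbx lqb otqog eibxg hrqs
Hunk 3: at line 1 remove [xcu] add [vxlj] -> 8 lines: voxog vxlj eth uylbx lqb otqog eibxg hrqs
Hunk 4: at line 2 remove [uylbx,lqb,otqog] add [zxd,qnfjr,lfy] -> 8 lines: voxog vxlj eth zxd qnfjr lfy eibxg hrqs
Hunk 5: at line 2 remove [eth,zxd,qnfjr] add [rjem,nka] -> 7 lines: voxog vxlj rjem nka lfy eibxg hrqs
Final line count: 7

Answer: 7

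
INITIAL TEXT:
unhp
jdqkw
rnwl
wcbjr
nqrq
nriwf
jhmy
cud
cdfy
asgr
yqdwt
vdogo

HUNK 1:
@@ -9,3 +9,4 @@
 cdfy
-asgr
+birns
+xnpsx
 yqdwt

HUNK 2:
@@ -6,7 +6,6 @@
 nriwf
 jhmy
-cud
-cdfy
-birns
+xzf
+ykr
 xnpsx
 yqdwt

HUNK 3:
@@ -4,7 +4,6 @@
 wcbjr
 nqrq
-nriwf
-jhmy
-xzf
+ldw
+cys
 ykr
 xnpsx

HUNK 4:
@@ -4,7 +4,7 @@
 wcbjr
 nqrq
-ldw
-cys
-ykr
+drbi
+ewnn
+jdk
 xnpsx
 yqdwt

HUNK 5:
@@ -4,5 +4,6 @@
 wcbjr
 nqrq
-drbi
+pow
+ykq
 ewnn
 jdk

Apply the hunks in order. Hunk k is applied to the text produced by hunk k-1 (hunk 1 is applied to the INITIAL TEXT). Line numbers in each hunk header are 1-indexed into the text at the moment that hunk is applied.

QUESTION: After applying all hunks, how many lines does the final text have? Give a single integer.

Hunk 1: at line 9 remove [asgr] add [birns,xnpsx] -> 13 lines: unhp jdqkw rnwl wcbjr nqrq nriwf jhmy cud cdfy birns xnpsx yqdwt vdogo
Hunk 2: at line 6 remove [cud,cdfy,birns] add [xzf,ykr] -> 12 lines: unhp jdqkw rnwl wcbjr nqrq nriwf jhmy xzf ykr xnpsx yqdwt vdogo
Hunk 3: at line 4 remove [nriwf,jhmy,xzf] add [ldw,cys] -> 11 lines: unhp jdqkw rnwl wcbjr nqrq ldw cys ykr xnpsx yqdwt vdogo
Hunk 4: at line 4 remove [ldw,cys,ykr] add [drbi,ewnn,jdk] -> 11 lines: unhp jdqkw rnwl wcbjr nqrq drbi ewnn jdk xnpsx yqdwt vdogo
Hunk 5: at line 4 remove [drbi] add [pow,ykq] -> 12 lines: unhp jdqkw rnwl wcbjr nqrq pow ykq ewnn jdk xnpsx yqdwt vdogo
Final line count: 12

Answer: 12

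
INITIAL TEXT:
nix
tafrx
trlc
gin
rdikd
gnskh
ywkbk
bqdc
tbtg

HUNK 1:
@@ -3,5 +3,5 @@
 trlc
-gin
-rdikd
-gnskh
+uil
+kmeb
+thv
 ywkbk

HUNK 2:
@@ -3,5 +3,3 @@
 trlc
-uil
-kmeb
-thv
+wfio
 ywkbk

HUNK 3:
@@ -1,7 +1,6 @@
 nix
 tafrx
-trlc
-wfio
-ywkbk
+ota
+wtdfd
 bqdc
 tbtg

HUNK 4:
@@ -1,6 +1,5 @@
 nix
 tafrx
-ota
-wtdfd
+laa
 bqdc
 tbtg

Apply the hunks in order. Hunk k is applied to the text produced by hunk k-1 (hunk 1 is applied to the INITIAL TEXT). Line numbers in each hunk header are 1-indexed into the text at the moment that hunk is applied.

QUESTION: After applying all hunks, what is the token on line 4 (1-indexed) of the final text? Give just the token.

Hunk 1: at line 3 remove [gin,rdikd,gnskh] add [uil,kmeb,thv] -> 9 lines: nix tafrx trlc uil kmeb thv ywkbk bqdc tbtg
Hunk 2: at line 3 remove [uil,kmeb,thv] add [wfio] -> 7 lines: nix tafrx trlc wfio ywkbk bqdc tbtg
Hunk 3: at line 1 remove [trlc,wfio,ywkbk] add [ota,wtdfd] -> 6 lines: nix tafrx ota wtdfd bqdc tbtg
Hunk 4: at line 1 remove [ota,wtdfd] add [laa] -> 5 lines: nix tafrx laa bqdc tbtg
Final line 4: bqdc

Answer: bqdc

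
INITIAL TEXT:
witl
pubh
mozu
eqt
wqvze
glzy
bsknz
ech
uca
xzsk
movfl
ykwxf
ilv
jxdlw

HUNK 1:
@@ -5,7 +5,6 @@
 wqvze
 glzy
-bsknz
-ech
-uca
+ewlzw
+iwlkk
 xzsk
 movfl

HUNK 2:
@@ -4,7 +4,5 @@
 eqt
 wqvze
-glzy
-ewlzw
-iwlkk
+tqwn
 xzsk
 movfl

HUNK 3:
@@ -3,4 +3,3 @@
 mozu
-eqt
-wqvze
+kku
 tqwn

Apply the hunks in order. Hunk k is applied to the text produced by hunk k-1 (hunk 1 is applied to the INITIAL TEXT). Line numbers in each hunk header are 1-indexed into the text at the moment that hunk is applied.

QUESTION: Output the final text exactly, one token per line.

Answer: witl
pubh
mozu
kku
tqwn
xzsk
movfl
ykwxf
ilv
jxdlw

Derivation:
Hunk 1: at line 5 remove [bsknz,ech,uca] add [ewlzw,iwlkk] -> 13 lines: witl pubh mozu eqt wqvze glzy ewlzw iwlkk xzsk movfl ykwxf ilv jxdlw
Hunk 2: at line 4 remove [glzy,ewlzw,iwlkk] add [tqwn] -> 11 lines: witl pubh mozu eqt wqvze tqwn xzsk movfl ykwxf ilv jxdlw
Hunk 3: at line 3 remove [eqt,wqvze] add [kku] -> 10 lines: witl pubh mozu kku tqwn xzsk movfl ykwxf ilv jxdlw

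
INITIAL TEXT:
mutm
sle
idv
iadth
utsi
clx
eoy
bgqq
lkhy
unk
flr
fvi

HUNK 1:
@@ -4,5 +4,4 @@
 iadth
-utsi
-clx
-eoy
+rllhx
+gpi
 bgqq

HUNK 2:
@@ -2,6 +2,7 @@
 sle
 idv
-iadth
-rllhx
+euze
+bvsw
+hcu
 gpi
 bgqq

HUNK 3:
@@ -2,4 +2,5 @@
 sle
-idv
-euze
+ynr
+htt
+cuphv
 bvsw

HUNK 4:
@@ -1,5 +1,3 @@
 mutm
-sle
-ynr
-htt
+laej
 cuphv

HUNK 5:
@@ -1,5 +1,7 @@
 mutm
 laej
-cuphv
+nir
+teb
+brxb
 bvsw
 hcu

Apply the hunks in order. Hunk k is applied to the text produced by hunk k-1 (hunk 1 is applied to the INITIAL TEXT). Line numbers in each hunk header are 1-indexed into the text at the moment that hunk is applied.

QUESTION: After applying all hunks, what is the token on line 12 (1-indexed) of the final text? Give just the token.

Answer: flr

Derivation:
Hunk 1: at line 4 remove [utsi,clx,eoy] add [rllhx,gpi] -> 11 lines: mutm sle idv iadth rllhx gpi bgqq lkhy unk flr fvi
Hunk 2: at line 2 remove [iadth,rllhx] add [euze,bvsw,hcu] -> 12 lines: mutm sle idv euze bvsw hcu gpi bgqq lkhy unk flr fvi
Hunk 3: at line 2 remove [idv,euze] add [ynr,htt,cuphv] -> 13 lines: mutm sle ynr htt cuphv bvsw hcu gpi bgqq lkhy unk flr fvi
Hunk 4: at line 1 remove [sle,ynr,htt] add [laej] -> 11 lines: mutm laej cuphv bvsw hcu gpi bgqq lkhy unk flr fvi
Hunk 5: at line 1 remove [cuphv] add [nir,teb,brxb] -> 13 lines: mutm laej nir teb brxb bvsw hcu gpi bgqq lkhy unk flr fvi
Final line 12: flr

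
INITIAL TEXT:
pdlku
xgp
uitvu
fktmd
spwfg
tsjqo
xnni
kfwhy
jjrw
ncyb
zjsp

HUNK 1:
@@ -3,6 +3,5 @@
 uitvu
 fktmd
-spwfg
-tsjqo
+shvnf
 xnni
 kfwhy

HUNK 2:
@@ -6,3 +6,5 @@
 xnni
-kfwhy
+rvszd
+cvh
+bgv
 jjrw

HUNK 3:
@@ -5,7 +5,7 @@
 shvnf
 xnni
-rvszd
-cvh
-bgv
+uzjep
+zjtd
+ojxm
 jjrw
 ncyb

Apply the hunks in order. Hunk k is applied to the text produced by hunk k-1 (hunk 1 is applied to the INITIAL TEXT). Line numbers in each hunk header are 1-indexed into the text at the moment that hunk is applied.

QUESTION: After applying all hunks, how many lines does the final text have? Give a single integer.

Answer: 12

Derivation:
Hunk 1: at line 3 remove [spwfg,tsjqo] add [shvnf] -> 10 lines: pdlku xgp uitvu fktmd shvnf xnni kfwhy jjrw ncyb zjsp
Hunk 2: at line 6 remove [kfwhy] add [rvszd,cvh,bgv] -> 12 lines: pdlku xgp uitvu fktmd shvnf xnni rvszd cvh bgv jjrw ncyb zjsp
Hunk 3: at line 5 remove [rvszd,cvh,bgv] add [uzjep,zjtd,ojxm] -> 12 lines: pdlku xgp uitvu fktmd shvnf xnni uzjep zjtd ojxm jjrw ncyb zjsp
Final line count: 12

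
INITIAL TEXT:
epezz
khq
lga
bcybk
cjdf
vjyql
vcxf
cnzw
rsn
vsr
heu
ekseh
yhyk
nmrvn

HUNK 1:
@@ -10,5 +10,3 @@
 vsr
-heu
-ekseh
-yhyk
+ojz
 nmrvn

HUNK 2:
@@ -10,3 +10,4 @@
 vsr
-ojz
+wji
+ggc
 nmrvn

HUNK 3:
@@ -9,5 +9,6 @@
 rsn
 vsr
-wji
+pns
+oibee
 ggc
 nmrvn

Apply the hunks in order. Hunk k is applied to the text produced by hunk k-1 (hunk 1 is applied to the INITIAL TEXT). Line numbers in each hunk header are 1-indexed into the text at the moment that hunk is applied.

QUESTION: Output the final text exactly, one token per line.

Answer: epezz
khq
lga
bcybk
cjdf
vjyql
vcxf
cnzw
rsn
vsr
pns
oibee
ggc
nmrvn

Derivation:
Hunk 1: at line 10 remove [heu,ekseh,yhyk] add [ojz] -> 12 lines: epezz khq lga bcybk cjdf vjyql vcxf cnzw rsn vsr ojz nmrvn
Hunk 2: at line 10 remove [ojz] add [wji,ggc] -> 13 lines: epezz khq lga bcybk cjdf vjyql vcxf cnzw rsn vsr wji ggc nmrvn
Hunk 3: at line 9 remove [wji] add [pns,oibee] -> 14 lines: epezz khq lga bcybk cjdf vjyql vcxf cnzw rsn vsr pns oibee ggc nmrvn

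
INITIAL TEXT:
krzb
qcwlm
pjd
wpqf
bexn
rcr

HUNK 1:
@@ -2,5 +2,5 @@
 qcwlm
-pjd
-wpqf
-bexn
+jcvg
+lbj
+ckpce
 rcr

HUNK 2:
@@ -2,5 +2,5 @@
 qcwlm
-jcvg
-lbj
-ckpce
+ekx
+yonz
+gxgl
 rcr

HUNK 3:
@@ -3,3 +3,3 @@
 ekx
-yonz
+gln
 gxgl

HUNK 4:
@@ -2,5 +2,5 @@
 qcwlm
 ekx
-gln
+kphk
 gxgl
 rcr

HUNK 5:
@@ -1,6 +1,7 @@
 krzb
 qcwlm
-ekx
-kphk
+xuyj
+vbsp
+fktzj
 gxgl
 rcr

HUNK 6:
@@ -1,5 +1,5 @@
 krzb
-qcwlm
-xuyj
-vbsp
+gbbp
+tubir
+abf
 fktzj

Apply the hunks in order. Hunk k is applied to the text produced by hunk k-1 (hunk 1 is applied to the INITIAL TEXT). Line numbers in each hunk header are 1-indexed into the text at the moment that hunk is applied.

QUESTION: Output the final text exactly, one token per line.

Answer: krzb
gbbp
tubir
abf
fktzj
gxgl
rcr

Derivation:
Hunk 1: at line 2 remove [pjd,wpqf,bexn] add [jcvg,lbj,ckpce] -> 6 lines: krzb qcwlm jcvg lbj ckpce rcr
Hunk 2: at line 2 remove [jcvg,lbj,ckpce] add [ekx,yonz,gxgl] -> 6 lines: krzb qcwlm ekx yonz gxgl rcr
Hunk 3: at line 3 remove [yonz] add [gln] -> 6 lines: krzb qcwlm ekx gln gxgl rcr
Hunk 4: at line 2 remove [gln] add [kphk] -> 6 lines: krzb qcwlm ekx kphk gxgl rcr
Hunk 5: at line 1 remove [ekx,kphk] add [xuyj,vbsp,fktzj] -> 7 lines: krzb qcwlm xuyj vbsp fktzj gxgl rcr
Hunk 6: at line 1 remove [qcwlm,xuyj,vbsp] add [gbbp,tubir,abf] -> 7 lines: krzb gbbp tubir abf fktzj gxgl rcr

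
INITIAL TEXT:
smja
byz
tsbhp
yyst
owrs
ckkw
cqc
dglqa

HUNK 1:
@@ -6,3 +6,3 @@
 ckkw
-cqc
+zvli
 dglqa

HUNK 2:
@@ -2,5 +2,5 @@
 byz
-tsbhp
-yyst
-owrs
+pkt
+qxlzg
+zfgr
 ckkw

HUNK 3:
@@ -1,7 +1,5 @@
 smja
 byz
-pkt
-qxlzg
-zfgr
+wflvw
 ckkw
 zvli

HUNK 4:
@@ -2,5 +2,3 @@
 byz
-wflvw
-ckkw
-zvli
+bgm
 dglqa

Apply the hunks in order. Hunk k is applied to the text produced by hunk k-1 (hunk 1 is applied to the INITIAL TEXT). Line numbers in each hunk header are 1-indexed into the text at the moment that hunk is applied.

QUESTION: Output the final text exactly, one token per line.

Hunk 1: at line 6 remove [cqc] add [zvli] -> 8 lines: smja byz tsbhp yyst owrs ckkw zvli dglqa
Hunk 2: at line 2 remove [tsbhp,yyst,owrs] add [pkt,qxlzg,zfgr] -> 8 lines: smja byz pkt qxlzg zfgr ckkw zvli dglqa
Hunk 3: at line 1 remove [pkt,qxlzg,zfgr] add [wflvw] -> 6 lines: smja byz wflvw ckkw zvli dglqa
Hunk 4: at line 2 remove [wflvw,ckkw,zvli] add [bgm] -> 4 lines: smja byz bgm dglqa

Answer: smja
byz
bgm
dglqa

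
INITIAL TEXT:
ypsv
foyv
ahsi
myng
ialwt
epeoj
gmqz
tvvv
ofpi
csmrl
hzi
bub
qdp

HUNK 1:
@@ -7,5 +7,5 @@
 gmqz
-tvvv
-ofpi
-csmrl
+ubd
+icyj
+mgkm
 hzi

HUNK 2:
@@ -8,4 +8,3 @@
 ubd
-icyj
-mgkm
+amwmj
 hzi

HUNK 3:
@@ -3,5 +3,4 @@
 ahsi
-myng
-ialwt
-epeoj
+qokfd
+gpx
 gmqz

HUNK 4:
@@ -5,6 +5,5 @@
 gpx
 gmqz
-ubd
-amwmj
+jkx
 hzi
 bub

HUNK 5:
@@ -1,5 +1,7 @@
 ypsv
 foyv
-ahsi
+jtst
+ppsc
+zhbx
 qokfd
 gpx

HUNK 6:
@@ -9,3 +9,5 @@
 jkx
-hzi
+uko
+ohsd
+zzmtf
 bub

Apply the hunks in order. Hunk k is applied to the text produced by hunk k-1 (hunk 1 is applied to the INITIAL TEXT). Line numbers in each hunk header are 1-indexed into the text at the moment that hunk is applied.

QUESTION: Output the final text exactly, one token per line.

Answer: ypsv
foyv
jtst
ppsc
zhbx
qokfd
gpx
gmqz
jkx
uko
ohsd
zzmtf
bub
qdp

Derivation:
Hunk 1: at line 7 remove [tvvv,ofpi,csmrl] add [ubd,icyj,mgkm] -> 13 lines: ypsv foyv ahsi myng ialwt epeoj gmqz ubd icyj mgkm hzi bub qdp
Hunk 2: at line 8 remove [icyj,mgkm] add [amwmj] -> 12 lines: ypsv foyv ahsi myng ialwt epeoj gmqz ubd amwmj hzi bub qdp
Hunk 3: at line 3 remove [myng,ialwt,epeoj] add [qokfd,gpx] -> 11 lines: ypsv foyv ahsi qokfd gpx gmqz ubd amwmj hzi bub qdp
Hunk 4: at line 5 remove [ubd,amwmj] add [jkx] -> 10 lines: ypsv foyv ahsi qokfd gpx gmqz jkx hzi bub qdp
Hunk 5: at line 1 remove [ahsi] add [jtst,ppsc,zhbx] -> 12 lines: ypsv foyv jtst ppsc zhbx qokfd gpx gmqz jkx hzi bub qdp
Hunk 6: at line 9 remove [hzi] add [uko,ohsd,zzmtf] -> 14 lines: ypsv foyv jtst ppsc zhbx qokfd gpx gmqz jkx uko ohsd zzmtf bub qdp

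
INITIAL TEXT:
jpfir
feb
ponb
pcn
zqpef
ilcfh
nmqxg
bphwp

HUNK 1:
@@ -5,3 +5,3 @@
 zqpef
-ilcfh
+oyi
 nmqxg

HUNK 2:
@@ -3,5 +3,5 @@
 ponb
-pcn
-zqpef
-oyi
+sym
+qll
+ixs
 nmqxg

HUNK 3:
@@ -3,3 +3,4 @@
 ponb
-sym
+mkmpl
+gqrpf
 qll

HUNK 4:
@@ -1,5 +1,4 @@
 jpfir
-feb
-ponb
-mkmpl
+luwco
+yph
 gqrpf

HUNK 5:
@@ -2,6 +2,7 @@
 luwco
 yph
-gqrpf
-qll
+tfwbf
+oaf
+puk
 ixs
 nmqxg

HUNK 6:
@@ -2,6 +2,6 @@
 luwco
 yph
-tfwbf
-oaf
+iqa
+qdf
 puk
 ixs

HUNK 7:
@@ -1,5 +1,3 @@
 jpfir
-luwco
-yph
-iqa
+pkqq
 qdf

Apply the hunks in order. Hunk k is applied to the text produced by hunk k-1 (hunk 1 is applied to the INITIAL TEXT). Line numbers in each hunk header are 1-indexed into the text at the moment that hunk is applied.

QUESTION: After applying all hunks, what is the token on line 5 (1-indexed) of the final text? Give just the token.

Answer: ixs

Derivation:
Hunk 1: at line 5 remove [ilcfh] add [oyi] -> 8 lines: jpfir feb ponb pcn zqpef oyi nmqxg bphwp
Hunk 2: at line 3 remove [pcn,zqpef,oyi] add [sym,qll,ixs] -> 8 lines: jpfir feb ponb sym qll ixs nmqxg bphwp
Hunk 3: at line 3 remove [sym] add [mkmpl,gqrpf] -> 9 lines: jpfir feb ponb mkmpl gqrpf qll ixs nmqxg bphwp
Hunk 4: at line 1 remove [feb,ponb,mkmpl] add [luwco,yph] -> 8 lines: jpfir luwco yph gqrpf qll ixs nmqxg bphwp
Hunk 5: at line 2 remove [gqrpf,qll] add [tfwbf,oaf,puk] -> 9 lines: jpfir luwco yph tfwbf oaf puk ixs nmqxg bphwp
Hunk 6: at line 2 remove [tfwbf,oaf] add [iqa,qdf] -> 9 lines: jpfir luwco yph iqa qdf puk ixs nmqxg bphwp
Hunk 7: at line 1 remove [luwco,yph,iqa] add [pkqq] -> 7 lines: jpfir pkqq qdf puk ixs nmqxg bphwp
Final line 5: ixs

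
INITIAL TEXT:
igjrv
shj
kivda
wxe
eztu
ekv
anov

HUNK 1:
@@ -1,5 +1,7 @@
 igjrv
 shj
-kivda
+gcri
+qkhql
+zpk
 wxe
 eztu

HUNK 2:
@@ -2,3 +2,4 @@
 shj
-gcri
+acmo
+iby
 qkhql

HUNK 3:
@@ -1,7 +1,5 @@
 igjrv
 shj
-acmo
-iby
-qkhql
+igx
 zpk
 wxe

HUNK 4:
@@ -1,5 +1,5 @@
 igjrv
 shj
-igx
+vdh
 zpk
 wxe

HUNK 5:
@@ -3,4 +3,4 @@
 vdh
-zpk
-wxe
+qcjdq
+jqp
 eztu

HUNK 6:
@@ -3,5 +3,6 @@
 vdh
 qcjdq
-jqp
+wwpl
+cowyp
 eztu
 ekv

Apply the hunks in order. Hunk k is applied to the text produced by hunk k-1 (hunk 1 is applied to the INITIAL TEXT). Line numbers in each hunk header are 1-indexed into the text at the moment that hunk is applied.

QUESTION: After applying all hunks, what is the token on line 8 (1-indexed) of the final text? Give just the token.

Hunk 1: at line 1 remove [kivda] add [gcri,qkhql,zpk] -> 9 lines: igjrv shj gcri qkhql zpk wxe eztu ekv anov
Hunk 2: at line 2 remove [gcri] add [acmo,iby] -> 10 lines: igjrv shj acmo iby qkhql zpk wxe eztu ekv anov
Hunk 3: at line 1 remove [acmo,iby,qkhql] add [igx] -> 8 lines: igjrv shj igx zpk wxe eztu ekv anov
Hunk 4: at line 1 remove [igx] add [vdh] -> 8 lines: igjrv shj vdh zpk wxe eztu ekv anov
Hunk 5: at line 3 remove [zpk,wxe] add [qcjdq,jqp] -> 8 lines: igjrv shj vdh qcjdq jqp eztu ekv anov
Hunk 6: at line 3 remove [jqp] add [wwpl,cowyp] -> 9 lines: igjrv shj vdh qcjdq wwpl cowyp eztu ekv anov
Final line 8: ekv

Answer: ekv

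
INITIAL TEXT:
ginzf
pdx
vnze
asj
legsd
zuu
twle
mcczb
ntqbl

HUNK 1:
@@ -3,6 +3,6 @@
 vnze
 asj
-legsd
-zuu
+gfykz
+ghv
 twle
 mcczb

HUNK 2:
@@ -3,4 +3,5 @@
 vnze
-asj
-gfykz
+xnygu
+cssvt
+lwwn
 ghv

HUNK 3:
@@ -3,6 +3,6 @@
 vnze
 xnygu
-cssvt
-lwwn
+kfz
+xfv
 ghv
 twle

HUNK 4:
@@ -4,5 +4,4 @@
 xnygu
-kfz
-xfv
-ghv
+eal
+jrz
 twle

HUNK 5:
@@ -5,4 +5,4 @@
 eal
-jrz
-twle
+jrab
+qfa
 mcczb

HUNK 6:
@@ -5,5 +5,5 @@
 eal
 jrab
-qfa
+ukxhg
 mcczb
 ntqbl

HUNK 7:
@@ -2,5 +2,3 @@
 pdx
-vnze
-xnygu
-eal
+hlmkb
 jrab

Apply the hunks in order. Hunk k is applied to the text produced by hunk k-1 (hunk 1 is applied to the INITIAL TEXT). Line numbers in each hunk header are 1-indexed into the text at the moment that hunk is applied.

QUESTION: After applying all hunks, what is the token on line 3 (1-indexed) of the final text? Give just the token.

Hunk 1: at line 3 remove [legsd,zuu] add [gfykz,ghv] -> 9 lines: ginzf pdx vnze asj gfykz ghv twle mcczb ntqbl
Hunk 2: at line 3 remove [asj,gfykz] add [xnygu,cssvt,lwwn] -> 10 lines: ginzf pdx vnze xnygu cssvt lwwn ghv twle mcczb ntqbl
Hunk 3: at line 3 remove [cssvt,lwwn] add [kfz,xfv] -> 10 lines: ginzf pdx vnze xnygu kfz xfv ghv twle mcczb ntqbl
Hunk 4: at line 4 remove [kfz,xfv,ghv] add [eal,jrz] -> 9 lines: ginzf pdx vnze xnygu eal jrz twle mcczb ntqbl
Hunk 5: at line 5 remove [jrz,twle] add [jrab,qfa] -> 9 lines: ginzf pdx vnze xnygu eal jrab qfa mcczb ntqbl
Hunk 6: at line 5 remove [qfa] add [ukxhg] -> 9 lines: ginzf pdx vnze xnygu eal jrab ukxhg mcczb ntqbl
Hunk 7: at line 2 remove [vnze,xnygu,eal] add [hlmkb] -> 7 lines: ginzf pdx hlmkb jrab ukxhg mcczb ntqbl
Final line 3: hlmkb

Answer: hlmkb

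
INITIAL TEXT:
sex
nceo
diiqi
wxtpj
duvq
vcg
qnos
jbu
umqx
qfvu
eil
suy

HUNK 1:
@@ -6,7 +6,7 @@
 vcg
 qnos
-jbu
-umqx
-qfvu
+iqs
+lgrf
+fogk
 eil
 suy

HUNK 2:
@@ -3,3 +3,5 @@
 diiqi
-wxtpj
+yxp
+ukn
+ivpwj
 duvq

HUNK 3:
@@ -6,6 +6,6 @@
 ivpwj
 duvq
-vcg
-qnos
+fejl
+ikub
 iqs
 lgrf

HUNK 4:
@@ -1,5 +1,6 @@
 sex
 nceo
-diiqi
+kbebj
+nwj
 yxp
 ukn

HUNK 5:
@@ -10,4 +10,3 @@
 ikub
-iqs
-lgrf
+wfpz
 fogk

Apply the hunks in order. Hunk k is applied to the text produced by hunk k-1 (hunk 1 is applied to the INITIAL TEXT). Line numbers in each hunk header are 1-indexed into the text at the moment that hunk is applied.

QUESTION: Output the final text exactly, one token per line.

Hunk 1: at line 6 remove [jbu,umqx,qfvu] add [iqs,lgrf,fogk] -> 12 lines: sex nceo diiqi wxtpj duvq vcg qnos iqs lgrf fogk eil suy
Hunk 2: at line 3 remove [wxtpj] add [yxp,ukn,ivpwj] -> 14 lines: sex nceo diiqi yxp ukn ivpwj duvq vcg qnos iqs lgrf fogk eil suy
Hunk 3: at line 6 remove [vcg,qnos] add [fejl,ikub] -> 14 lines: sex nceo diiqi yxp ukn ivpwj duvq fejl ikub iqs lgrf fogk eil suy
Hunk 4: at line 1 remove [diiqi] add [kbebj,nwj] -> 15 lines: sex nceo kbebj nwj yxp ukn ivpwj duvq fejl ikub iqs lgrf fogk eil suy
Hunk 5: at line 10 remove [iqs,lgrf] add [wfpz] -> 14 lines: sex nceo kbebj nwj yxp ukn ivpwj duvq fejl ikub wfpz fogk eil suy

Answer: sex
nceo
kbebj
nwj
yxp
ukn
ivpwj
duvq
fejl
ikub
wfpz
fogk
eil
suy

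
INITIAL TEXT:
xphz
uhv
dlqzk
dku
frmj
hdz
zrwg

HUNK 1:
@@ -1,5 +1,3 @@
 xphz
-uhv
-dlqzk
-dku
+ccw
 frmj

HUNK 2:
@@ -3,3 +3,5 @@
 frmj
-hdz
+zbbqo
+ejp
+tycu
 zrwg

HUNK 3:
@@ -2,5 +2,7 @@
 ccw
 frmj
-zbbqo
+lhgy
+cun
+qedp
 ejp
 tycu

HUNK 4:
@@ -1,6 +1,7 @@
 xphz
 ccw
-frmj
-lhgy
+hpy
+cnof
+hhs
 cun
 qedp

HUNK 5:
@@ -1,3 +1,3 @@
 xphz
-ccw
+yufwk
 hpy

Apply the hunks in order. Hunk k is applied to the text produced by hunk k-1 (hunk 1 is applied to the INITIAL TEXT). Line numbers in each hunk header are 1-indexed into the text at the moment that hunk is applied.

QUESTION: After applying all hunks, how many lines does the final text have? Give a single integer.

Answer: 10

Derivation:
Hunk 1: at line 1 remove [uhv,dlqzk,dku] add [ccw] -> 5 lines: xphz ccw frmj hdz zrwg
Hunk 2: at line 3 remove [hdz] add [zbbqo,ejp,tycu] -> 7 lines: xphz ccw frmj zbbqo ejp tycu zrwg
Hunk 3: at line 2 remove [zbbqo] add [lhgy,cun,qedp] -> 9 lines: xphz ccw frmj lhgy cun qedp ejp tycu zrwg
Hunk 4: at line 1 remove [frmj,lhgy] add [hpy,cnof,hhs] -> 10 lines: xphz ccw hpy cnof hhs cun qedp ejp tycu zrwg
Hunk 5: at line 1 remove [ccw] add [yufwk] -> 10 lines: xphz yufwk hpy cnof hhs cun qedp ejp tycu zrwg
Final line count: 10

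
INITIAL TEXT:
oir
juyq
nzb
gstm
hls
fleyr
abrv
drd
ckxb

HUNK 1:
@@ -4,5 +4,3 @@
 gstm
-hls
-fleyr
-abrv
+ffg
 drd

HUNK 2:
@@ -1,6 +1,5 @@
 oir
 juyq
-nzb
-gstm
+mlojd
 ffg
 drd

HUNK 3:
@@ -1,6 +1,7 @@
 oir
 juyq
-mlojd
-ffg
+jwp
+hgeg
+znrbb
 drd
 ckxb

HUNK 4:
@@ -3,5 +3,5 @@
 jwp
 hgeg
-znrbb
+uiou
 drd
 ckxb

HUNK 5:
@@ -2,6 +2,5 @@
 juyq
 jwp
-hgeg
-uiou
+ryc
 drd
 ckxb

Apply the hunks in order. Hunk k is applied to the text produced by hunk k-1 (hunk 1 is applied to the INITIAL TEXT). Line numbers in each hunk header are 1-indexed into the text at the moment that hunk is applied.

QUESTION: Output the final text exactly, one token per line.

Answer: oir
juyq
jwp
ryc
drd
ckxb

Derivation:
Hunk 1: at line 4 remove [hls,fleyr,abrv] add [ffg] -> 7 lines: oir juyq nzb gstm ffg drd ckxb
Hunk 2: at line 1 remove [nzb,gstm] add [mlojd] -> 6 lines: oir juyq mlojd ffg drd ckxb
Hunk 3: at line 1 remove [mlojd,ffg] add [jwp,hgeg,znrbb] -> 7 lines: oir juyq jwp hgeg znrbb drd ckxb
Hunk 4: at line 3 remove [znrbb] add [uiou] -> 7 lines: oir juyq jwp hgeg uiou drd ckxb
Hunk 5: at line 2 remove [hgeg,uiou] add [ryc] -> 6 lines: oir juyq jwp ryc drd ckxb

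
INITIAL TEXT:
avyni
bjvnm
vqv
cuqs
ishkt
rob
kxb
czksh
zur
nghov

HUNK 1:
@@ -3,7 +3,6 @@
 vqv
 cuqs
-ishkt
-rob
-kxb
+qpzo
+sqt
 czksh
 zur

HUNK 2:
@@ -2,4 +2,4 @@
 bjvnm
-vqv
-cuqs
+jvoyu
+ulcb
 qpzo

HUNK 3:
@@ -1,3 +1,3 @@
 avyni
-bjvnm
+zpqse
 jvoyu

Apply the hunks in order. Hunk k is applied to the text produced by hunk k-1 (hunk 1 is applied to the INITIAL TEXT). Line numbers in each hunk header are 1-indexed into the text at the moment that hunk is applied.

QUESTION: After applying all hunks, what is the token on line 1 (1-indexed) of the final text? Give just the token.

Answer: avyni

Derivation:
Hunk 1: at line 3 remove [ishkt,rob,kxb] add [qpzo,sqt] -> 9 lines: avyni bjvnm vqv cuqs qpzo sqt czksh zur nghov
Hunk 2: at line 2 remove [vqv,cuqs] add [jvoyu,ulcb] -> 9 lines: avyni bjvnm jvoyu ulcb qpzo sqt czksh zur nghov
Hunk 3: at line 1 remove [bjvnm] add [zpqse] -> 9 lines: avyni zpqse jvoyu ulcb qpzo sqt czksh zur nghov
Final line 1: avyni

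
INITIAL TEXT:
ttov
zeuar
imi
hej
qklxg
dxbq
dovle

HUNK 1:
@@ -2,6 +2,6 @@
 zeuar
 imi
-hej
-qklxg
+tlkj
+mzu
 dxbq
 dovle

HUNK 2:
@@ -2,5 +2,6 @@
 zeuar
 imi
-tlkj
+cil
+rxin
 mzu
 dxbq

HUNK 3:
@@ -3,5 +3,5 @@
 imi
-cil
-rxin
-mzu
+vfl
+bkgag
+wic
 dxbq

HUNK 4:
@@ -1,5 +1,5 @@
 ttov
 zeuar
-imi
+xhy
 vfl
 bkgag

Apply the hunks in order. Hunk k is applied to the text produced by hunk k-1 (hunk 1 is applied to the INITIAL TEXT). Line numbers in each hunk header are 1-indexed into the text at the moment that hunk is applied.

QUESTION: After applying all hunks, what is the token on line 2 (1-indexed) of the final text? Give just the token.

Answer: zeuar

Derivation:
Hunk 1: at line 2 remove [hej,qklxg] add [tlkj,mzu] -> 7 lines: ttov zeuar imi tlkj mzu dxbq dovle
Hunk 2: at line 2 remove [tlkj] add [cil,rxin] -> 8 lines: ttov zeuar imi cil rxin mzu dxbq dovle
Hunk 3: at line 3 remove [cil,rxin,mzu] add [vfl,bkgag,wic] -> 8 lines: ttov zeuar imi vfl bkgag wic dxbq dovle
Hunk 4: at line 1 remove [imi] add [xhy] -> 8 lines: ttov zeuar xhy vfl bkgag wic dxbq dovle
Final line 2: zeuar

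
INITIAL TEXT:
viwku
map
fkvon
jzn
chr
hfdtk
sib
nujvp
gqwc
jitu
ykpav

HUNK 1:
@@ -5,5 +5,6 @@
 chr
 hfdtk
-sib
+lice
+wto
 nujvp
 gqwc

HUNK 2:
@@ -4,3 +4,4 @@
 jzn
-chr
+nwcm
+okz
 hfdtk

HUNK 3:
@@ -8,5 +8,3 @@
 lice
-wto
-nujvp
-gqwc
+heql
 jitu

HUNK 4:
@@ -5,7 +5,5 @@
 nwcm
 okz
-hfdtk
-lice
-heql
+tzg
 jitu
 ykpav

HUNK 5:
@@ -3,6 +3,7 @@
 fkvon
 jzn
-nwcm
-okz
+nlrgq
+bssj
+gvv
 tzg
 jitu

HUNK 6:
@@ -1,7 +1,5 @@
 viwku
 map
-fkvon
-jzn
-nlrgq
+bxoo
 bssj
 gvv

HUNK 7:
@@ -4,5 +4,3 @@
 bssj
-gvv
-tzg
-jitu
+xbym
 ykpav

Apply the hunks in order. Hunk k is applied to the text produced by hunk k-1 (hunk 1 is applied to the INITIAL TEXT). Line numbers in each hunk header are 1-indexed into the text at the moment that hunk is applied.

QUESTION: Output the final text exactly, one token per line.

Hunk 1: at line 5 remove [sib] add [lice,wto] -> 12 lines: viwku map fkvon jzn chr hfdtk lice wto nujvp gqwc jitu ykpav
Hunk 2: at line 4 remove [chr] add [nwcm,okz] -> 13 lines: viwku map fkvon jzn nwcm okz hfdtk lice wto nujvp gqwc jitu ykpav
Hunk 3: at line 8 remove [wto,nujvp,gqwc] add [heql] -> 11 lines: viwku map fkvon jzn nwcm okz hfdtk lice heql jitu ykpav
Hunk 4: at line 5 remove [hfdtk,lice,heql] add [tzg] -> 9 lines: viwku map fkvon jzn nwcm okz tzg jitu ykpav
Hunk 5: at line 3 remove [nwcm,okz] add [nlrgq,bssj,gvv] -> 10 lines: viwku map fkvon jzn nlrgq bssj gvv tzg jitu ykpav
Hunk 6: at line 1 remove [fkvon,jzn,nlrgq] add [bxoo] -> 8 lines: viwku map bxoo bssj gvv tzg jitu ykpav
Hunk 7: at line 4 remove [gvv,tzg,jitu] add [xbym] -> 6 lines: viwku map bxoo bssj xbym ykpav

Answer: viwku
map
bxoo
bssj
xbym
ykpav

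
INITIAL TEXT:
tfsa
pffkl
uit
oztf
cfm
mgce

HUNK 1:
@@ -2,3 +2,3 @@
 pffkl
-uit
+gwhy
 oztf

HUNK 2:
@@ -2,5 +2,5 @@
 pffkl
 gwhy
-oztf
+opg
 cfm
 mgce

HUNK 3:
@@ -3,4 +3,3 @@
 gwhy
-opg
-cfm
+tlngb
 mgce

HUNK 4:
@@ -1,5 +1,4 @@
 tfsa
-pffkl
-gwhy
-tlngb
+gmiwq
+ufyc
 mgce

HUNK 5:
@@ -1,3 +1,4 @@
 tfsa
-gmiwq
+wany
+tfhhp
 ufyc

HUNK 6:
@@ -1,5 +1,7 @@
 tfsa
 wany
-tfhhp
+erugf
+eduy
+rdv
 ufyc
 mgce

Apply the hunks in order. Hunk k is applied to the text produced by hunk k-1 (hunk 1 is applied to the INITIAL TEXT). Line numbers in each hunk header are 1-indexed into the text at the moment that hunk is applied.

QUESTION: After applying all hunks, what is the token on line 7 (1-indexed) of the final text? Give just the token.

Answer: mgce

Derivation:
Hunk 1: at line 2 remove [uit] add [gwhy] -> 6 lines: tfsa pffkl gwhy oztf cfm mgce
Hunk 2: at line 2 remove [oztf] add [opg] -> 6 lines: tfsa pffkl gwhy opg cfm mgce
Hunk 3: at line 3 remove [opg,cfm] add [tlngb] -> 5 lines: tfsa pffkl gwhy tlngb mgce
Hunk 4: at line 1 remove [pffkl,gwhy,tlngb] add [gmiwq,ufyc] -> 4 lines: tfsa gmiwq ufyc mgce
Hunk 5: at line 1 remove [gmiwq] add [wany,tfhhp] -> 5 lines: tfsa wany tfhhp ufyc mgce
Hunk 6: at line 1 remove [tfhhp] add [erugf,eduy,rdv] -> 7 lines: tfsa wany erugf eduy rdv ufyc mgce
Final line 7: mgce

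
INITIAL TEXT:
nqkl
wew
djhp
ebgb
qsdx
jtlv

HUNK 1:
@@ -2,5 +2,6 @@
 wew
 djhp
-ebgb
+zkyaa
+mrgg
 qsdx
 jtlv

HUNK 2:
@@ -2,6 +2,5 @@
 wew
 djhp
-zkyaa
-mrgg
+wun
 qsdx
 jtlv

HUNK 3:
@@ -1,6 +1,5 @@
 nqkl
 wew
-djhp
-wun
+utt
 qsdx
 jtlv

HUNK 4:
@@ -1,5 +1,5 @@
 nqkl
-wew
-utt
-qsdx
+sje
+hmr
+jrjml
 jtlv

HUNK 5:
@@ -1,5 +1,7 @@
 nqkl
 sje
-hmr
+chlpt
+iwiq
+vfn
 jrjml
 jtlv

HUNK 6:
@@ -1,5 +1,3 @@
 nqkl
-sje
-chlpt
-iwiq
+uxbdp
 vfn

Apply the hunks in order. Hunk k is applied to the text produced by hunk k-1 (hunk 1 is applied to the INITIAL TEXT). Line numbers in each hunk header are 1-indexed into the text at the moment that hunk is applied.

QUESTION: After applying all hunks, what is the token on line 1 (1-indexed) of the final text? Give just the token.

Hunk 1: at line 2 remove [ebgb] add [zkyaa,mrgg] -> 7 lines: nqkl wew djhp zkyaa mrgg qsdx jtlv
Hunk 2: at line 2 remove [zkyaa,mrgg] add [wun] -> 6 lines: nqkl wew djhp wun qsdx jtlv
Hunk 3: at line 1 remove [djhp,wun] add [utt] -> 5 lines: nqkl wew utt qsdx jtlv
Hunk 4: at line 1 remove [wew,utt,qsdx] add [sje,hmr,jrjml] -> 5 lines: nqkl sje hmr jrjml jtlv
Hunk 5: at line 1 remove [hmr] add [chlpt,iwiq,vfn] -> 7 lines: nqkl sje chlpt iwiq vfn jrjml jtlv
Hunk 6: at line 1 remove [sje,chlpt,iwiq] add [uxbdp] -> 5 lines: nqkl uxbdp vfn jrjml jtlv
Final line 1: nqkl

Answer: nqkl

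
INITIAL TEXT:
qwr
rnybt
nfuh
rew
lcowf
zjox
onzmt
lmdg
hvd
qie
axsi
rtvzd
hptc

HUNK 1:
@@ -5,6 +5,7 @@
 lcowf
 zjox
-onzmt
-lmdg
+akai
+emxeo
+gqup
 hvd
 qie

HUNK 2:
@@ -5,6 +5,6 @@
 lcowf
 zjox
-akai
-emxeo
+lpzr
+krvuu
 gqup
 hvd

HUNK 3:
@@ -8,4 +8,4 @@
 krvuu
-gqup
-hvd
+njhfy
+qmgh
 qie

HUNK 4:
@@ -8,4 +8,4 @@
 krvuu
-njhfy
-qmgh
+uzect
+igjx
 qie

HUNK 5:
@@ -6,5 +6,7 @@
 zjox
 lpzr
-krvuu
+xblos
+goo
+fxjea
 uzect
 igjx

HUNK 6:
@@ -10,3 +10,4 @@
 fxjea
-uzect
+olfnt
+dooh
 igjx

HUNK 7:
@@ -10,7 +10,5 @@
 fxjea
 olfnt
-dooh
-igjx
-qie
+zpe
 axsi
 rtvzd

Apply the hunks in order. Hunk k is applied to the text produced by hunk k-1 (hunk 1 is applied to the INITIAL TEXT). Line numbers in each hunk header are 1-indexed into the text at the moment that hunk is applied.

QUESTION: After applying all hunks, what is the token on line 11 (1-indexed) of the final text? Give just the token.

Answer: olfnt

Derivation:
Hunk 1: at line 5 remove [onzmt,lmdg] add [akai,emxeo,gqup] -> 14 lines: qwr rnybt nfuh rew lcowf zjox akai emxeo gqup hvd qie axsi rtvzd hptc
Hunk 2: at line 5 remove [akai,emxeo] add [lpzr,krvuu] -> 14 lines: qwr rnybt nfuh rew lcowf zjox lpzr krvuu gqup hvd qie axsi rtvzd hptc
Hunk 3: at line 8 remove [gqup,hvd] add [njhfy,qmgh] -> 14 lines: qwr rnybt nfuh rew lcowf zjox lpzr krvuu njhfy qmgh qie axsi rtvzd hptc
Hunk 4: at line 8 remove [njhfy,qmgh] add [uzect,igjx] -> 14 lines: qwr rnybt nfuh rew lcowf zjox lpzr krvuu uzect igjx qie axsi rtvzd hptc
Hunk 5: at line 6 remove [krvuu] add [xblos,goo,fxjea] -> 16 lines: qwr rnybt nfuh rew lcowf zjox lpzr xblos goo fxjea uzect igjx qie axsi rtvzd hptc
Hunk 6: at line 10 remove [uzect] add [olfnt,dooh] -> 17 lines: qwr rnybt nfuh rew lcowf zjox lpzr xblos goo fxjea olfnt dooh igjx qie axsi rtvzd hptc
Hunk 7: at line 10 remove [dooh,igjx,qie] add [zpe] -> 15 lines: qwr rnybt nfuh rew lcowf zjox lpzr xblos goo fxjea olfnt zpe axsi rtvzd hptc
Final line 11: olfnt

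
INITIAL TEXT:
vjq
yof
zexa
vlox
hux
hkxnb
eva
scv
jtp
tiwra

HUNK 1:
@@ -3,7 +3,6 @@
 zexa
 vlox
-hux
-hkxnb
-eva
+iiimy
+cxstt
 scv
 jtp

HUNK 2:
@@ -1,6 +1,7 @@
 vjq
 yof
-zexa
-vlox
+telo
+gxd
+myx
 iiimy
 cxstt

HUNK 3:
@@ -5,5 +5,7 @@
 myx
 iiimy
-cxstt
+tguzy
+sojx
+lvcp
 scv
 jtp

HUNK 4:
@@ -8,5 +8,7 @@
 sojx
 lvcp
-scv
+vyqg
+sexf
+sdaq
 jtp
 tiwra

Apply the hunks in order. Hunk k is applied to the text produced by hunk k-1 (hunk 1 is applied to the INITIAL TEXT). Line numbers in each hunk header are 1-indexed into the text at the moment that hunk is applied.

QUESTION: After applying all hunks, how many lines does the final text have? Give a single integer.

Answer: 14

Derivation:
Hunk 1: at line 3 remove [hux,hkxnb,eva] add [iiimy,cxstt] -> 9 lines: vjq yof zexa vlox iiimy cxstt scv jtp tiwra
Hunk 2: at line 1 remove [zexa,vlox] add [telo,gxd,myx] -> 10 lines: vjq yof telo gxd myx iiimy cxstt scv jtp tiwra
Hunk 3: at line 5 remove [cxstt] add [tguzy,sojx,lvcp] -> 12 lines: vjq yof telo gxd myx iiimy tguzy sojx lvcp scv jtp tiwra
Hunk 4: at line 8 remove [scv] add [vyqg,sexf,sdaq] -> 14 lines: vjq yof telo gxd myx iiimy tguzy sojx lvcp vyqg sexf sdaq jtp tiwra
Final line count: 14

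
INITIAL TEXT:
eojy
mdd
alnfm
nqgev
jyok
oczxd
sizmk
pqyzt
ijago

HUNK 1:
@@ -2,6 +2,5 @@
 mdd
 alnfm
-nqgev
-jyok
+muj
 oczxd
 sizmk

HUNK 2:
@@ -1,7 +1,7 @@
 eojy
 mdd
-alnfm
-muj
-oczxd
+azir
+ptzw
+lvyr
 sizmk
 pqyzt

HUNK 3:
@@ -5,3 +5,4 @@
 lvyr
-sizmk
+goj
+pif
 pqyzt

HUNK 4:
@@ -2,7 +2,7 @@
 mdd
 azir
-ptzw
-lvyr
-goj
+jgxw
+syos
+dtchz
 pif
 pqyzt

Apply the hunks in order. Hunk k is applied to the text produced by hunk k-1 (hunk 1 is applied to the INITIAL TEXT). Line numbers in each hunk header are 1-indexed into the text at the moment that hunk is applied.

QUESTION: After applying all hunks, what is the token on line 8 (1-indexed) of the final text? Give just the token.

Hunk 1: at line 2 remove [nqgev,jyok] add [muj] -> 8 lines: eojy mdd alnfm muj oczxd sizmk pqyzt ijago
Hunk 2: at line 1 remove [alnfm,muj,oczxd] add [azir,ptzw,lvyr] -> 8 lines: eojy mdd azir ptzw lvyr sizmk pqyzt ijago
Hunk 3: at line 5 remove [sizmk] add [goj,pif] -> 9 lines: eojy mdd azir ptzw lvyr goj pif pqyzt ijago
Hunk 4: at line 2 remove [ptzw,lvyr,goj] add [jgxw,syos,dtchz] -> 9 lines: eojy mdd azir jgxw syos dtchz pif pqyzt ijago
Final line 8: pqyzt

Answer: pqyzt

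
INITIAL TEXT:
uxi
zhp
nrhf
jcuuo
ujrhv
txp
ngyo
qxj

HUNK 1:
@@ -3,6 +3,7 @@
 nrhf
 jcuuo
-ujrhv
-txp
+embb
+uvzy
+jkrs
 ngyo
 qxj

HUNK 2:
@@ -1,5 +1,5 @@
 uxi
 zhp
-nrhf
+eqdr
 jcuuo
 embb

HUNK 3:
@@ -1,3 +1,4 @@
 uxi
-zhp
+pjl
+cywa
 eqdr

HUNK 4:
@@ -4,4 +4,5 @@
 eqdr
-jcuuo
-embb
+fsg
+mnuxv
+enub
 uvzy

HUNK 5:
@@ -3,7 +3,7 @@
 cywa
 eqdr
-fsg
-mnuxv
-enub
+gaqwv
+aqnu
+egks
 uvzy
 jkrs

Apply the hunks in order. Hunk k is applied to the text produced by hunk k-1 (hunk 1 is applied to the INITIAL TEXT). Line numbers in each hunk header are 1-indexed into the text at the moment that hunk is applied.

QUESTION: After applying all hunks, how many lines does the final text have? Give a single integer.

Answer: 11

Derivation:
Hunk 1: at line 3 remove [ujrhv,txp] add [embb,uvzy,jkrs] -> 9 lines: uxi zhp nrhf jcuuo embb uvzy jkrs ngyo qxj
Hunk 2: at line 1 remove [nrhf] add [eqdr] -> 9 lines: uxi zhp eqdr jcuuo embb uvzy jkrs ngyo qxj
Hunk 3: at line 1 remove [zhp] add [pjl,cywa] -> 10 lines: uxi pjl cywa eqdr jcuuo embb uvzy jkrs ngyo qxj
Hunk 4: at line 4 remove [jcuuo,embb] add [fsg,mnuxv,enub] -> 11 lines: uxi pjl cywa eqdr fsg mnuxv enub uvzy jkrs ngyo qxj
Hunk 5: at line 3 remove [fsg,mnuxv,enub] add [gaqwv,aqnu,egks] -> 11 lines: uxi pjl cywa eqdr gaqwv aqnu egks uvzy jkrs ngyo qxj
Final line count: 11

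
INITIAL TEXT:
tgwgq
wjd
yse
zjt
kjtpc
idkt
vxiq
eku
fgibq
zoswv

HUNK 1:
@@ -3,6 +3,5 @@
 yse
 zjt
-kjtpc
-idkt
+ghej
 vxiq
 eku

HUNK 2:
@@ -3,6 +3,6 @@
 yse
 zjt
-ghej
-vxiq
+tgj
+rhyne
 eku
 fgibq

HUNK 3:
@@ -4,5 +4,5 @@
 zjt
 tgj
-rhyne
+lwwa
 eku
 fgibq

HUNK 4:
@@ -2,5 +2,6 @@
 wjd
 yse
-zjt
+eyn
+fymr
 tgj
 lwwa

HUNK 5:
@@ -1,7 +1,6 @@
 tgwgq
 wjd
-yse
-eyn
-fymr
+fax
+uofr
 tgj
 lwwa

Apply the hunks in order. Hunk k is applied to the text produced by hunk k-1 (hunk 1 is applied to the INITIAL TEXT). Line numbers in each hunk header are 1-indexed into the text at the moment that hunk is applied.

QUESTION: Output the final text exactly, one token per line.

Hunk 1: at line 3 remove [kjtpc,idkt] add [ghej] -> 9 lines: tgwgq wjd yse zjt ghej vxiq eku fgibq zoswv
Hunk 2: at line 3 remove [ghej,vxiq] add [tgj,rhyne] -> 9 lines: tgwgq wjd yse zjt tgj rhyne eku fgibq zoswv
Hunk 3: at line 4 remove [rhyne] add [lwwa] -> 9 lines: tgwgq wjd yse zjt tgj lwwa eku fgibq zoswv
Hunk 4: at line 2 remove [zjt] add [eyn,fymr] -> 10 lines: tgwgq wjd yse eyn fymr tgj lwwa eku fgibq zoswv
Hunk 5: at line 1 remove [yse,eyn,fymr] add [fax,uofr] -> 9 lines: tgwgq wjd fax uofr tgj lwwa eku fgibq zoswv

Answer: tgwgq
wjd
fax
uofr
tgj
lwwa
eku
fgibq
zoswv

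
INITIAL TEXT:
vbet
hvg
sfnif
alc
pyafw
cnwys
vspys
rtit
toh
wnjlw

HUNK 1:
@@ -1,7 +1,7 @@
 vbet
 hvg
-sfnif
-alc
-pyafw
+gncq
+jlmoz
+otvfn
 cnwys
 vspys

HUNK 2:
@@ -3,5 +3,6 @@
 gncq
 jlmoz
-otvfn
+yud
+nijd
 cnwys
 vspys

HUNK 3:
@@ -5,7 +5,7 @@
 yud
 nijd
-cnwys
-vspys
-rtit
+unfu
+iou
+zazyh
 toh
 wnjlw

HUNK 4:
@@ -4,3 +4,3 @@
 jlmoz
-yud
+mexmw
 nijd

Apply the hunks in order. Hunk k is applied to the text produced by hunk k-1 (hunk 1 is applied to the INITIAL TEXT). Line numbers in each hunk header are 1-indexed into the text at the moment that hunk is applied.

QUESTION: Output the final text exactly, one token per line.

Hunk 1: at line 1 remove [sfnif,alc,pyafw] add [gncq,jlmoz,otvfn] -> 10 lines: vbet hvg gncq jlmoz otvfn cnwys vspys rtit toh wnjlw
Hunk 2: at line 3 remove [otvfn] add [yud,nijd] -> 11 lines: vbet hvg gncq jlmoz yud nijd cnwys vspys rtit toh wnjlw
Hunk 3: at line 5 remove [cnwys,vspys,rtit] add [unfu,iou,zazyh] -> 11 lines: vbet hvg gncq jlmoz yud nijd unfu iou zazyh toh wnjlw
Hunk 4: at line 4 remove [yud] add [mexmw] -> 11 lines: vbet hvg gncq jlmoz mexmw nijd unfu iou zazyh toh wnjlw

Answer: vbet
hvg
gncq
jlmoz
mexmw
nijd
unfu
iou
zazyh
toh
wnjlw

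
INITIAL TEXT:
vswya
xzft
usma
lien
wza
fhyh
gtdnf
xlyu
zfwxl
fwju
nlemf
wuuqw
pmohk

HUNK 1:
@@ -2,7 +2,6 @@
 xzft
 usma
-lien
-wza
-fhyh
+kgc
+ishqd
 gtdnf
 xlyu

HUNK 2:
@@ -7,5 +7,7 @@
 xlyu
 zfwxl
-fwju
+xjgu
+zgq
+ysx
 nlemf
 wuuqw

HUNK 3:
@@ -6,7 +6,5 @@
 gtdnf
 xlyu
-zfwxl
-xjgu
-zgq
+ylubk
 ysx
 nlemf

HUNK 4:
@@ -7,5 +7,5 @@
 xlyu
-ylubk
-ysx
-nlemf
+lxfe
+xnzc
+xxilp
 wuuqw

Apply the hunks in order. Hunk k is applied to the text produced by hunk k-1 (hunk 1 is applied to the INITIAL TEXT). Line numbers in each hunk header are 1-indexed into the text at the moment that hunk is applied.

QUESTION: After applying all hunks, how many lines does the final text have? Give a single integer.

Hunk 1: at line 2 remove [lien,wza,fhyh] add [kgc,ishqd] -> 12 lines: vswya xzft usma kgc ishqd gtdnf xlyu zfwxl fwju nlemf wuuqw pmohk
Hunk 2: at line 7 remove [fwju] add [xjgu,zgq,ysx] -> 14 lines: vswya xzft usma kgc ishqd gtdnf xlyu zfwxl xjgu zgq ysx nlemf wuuqw pmohk
Hunk 3: at line 6 remove [zfwxl,xjgu,zgq] add [ylubk] -> 12 lines: vswya xzft usma kgc ishqd gtdnf xlyu ylubk ysx nlemf wuuqw pmohk
Hunk 4: at line 7 remove [ylubk,ysx,nlemf] add [lxfe,xnzc,xxilp] -> 12 lines: vswya xzft usma kgc ishqd gtdnf xlyu lxfe xnzc xxilp wuuqw pmohk
Final line count: 12

Answer: 12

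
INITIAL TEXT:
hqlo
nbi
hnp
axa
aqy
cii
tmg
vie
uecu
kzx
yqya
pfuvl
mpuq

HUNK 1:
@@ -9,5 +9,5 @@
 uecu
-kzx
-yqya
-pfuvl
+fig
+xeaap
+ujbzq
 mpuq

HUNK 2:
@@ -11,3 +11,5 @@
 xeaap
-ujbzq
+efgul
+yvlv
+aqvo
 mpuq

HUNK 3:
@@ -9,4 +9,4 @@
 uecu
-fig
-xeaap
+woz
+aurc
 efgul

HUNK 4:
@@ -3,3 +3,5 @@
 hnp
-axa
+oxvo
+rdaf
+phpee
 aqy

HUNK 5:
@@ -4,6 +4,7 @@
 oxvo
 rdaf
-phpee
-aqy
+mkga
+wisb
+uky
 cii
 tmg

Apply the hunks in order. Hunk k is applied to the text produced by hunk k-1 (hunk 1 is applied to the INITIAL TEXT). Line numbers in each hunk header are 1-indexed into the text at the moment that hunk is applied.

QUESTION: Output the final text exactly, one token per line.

Hunk 1: at line 9 remove [kzx,yqya,pfuvl] add [fig,xeaap,ujbzq] -> 13 lines: hqlo nbi hnp axa aqy cii tmg vie uecu fig xeaap ujbzq mpuq
Hunk 2: at line 11 remove [ujbzq] add [efgul,yvlv,aqvo] -> 15 lines: hqlo nbi hnp axa aqy cii tmg vie uecu fig xeaap efgul yvlv aqvo mpuq
Hunk 3: at line 9 remove [fig,xeaap] add [woz,aurc] -> 15 lines: hqlo nbi hnp axa aqy cii tmg vie uecu woz aurc efgul yvlv aqvo mpuq
Hunk 4: at line 3 remove [axa] add [oxvo,rdaf,phpee] -> 17 lines: hqlo nbi hnp oxvo rdaf phpee aqy cii tmg vie uecu woz aurc efgul yvlv aqvo mpuq
Hunk 5: at line 4 remove [phpee,aqy] add [mkga,wisb,uky] -> 18 lines: hqlo nbi hnp oxvo rdaf mkga wisb uky cii tmg vie uecu woz aurc efgul yvlv aqvo mpuq

Answer: hqlo
nbi
hnp
oxvo
rdaf
mkga
wisb
uky
cii
tmg
vie
uecu
woz
aurc
efgul
yvlv
aqvo
mpuq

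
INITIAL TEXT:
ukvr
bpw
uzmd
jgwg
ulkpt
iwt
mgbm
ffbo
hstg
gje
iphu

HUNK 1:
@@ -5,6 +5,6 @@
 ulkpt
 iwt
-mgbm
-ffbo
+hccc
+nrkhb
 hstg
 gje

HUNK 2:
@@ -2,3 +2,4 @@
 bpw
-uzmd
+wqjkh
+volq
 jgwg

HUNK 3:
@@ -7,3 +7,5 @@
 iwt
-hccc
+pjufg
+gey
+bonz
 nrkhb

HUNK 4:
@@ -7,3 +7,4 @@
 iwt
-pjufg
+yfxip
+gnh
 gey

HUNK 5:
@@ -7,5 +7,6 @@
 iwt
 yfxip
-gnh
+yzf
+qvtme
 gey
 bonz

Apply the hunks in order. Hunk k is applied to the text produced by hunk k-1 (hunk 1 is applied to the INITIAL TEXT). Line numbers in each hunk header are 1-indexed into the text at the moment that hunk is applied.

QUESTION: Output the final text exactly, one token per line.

Answer: ukvr
bpw
wqjkh
volq
jgwg
ulkpt
iwt
yfxip
yzf
qvtme
gey
bonz
nrkhb
hstg
gje
iphu

Derivation:
Hunk 1: at line 5 remove [mgbm,ffbo] add [hccc,nrkhb] -> 11 lines: ukvr bpw uzmd jgwg ulkpt iwt hccc nrkhb hstg gje iphu
Hunk 2: at line 2 remove [uzmd] add [wqjkh,volq] -> 12 lines: ukvr bpw wqjkh volq jgwg ulkpt iwt hccc nrkhb hstg gje iphu
Hunk 3: at line 7 remove [hccc] add [pjufg,gey,bonz] -> 14 lines: ukvr bpw wqjkh volq jgwg ulkpt iwt pjufg gey bonz nrkhb hstg gje iphu
Hunk 4: at line 7 remove [pjufg] add [yfxip,gnh] -> 15 lines: ukvr bpw wqjkh volq jgwg ulkpt iwt yfxip gnh gey bonz nrkhb hstg gje iphu
Hunk 5: at line 7 remove [gnh] add [yzf,qvtme] -> 16 lines: ukvr bpw wqjkh volq jgwg ulkpt iwt yfxip yzf qvtme gey bonz nrkhb hstg gje iphu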